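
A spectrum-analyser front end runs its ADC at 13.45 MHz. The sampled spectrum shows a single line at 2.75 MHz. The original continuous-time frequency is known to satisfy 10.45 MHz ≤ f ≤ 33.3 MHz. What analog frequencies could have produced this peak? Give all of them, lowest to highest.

Frequencies that alias to 2.75 MHz are k·fs ± 2.75 MHz for integer k ≥ 0.
k=0: 2.75 MHz.
k=1: 10.7 MHz, 16.2 MHz.
k=2: 24.15 MHz, 29.65 MHz.
k=3: 37.6 MHz, 43.1 MHz.
Within [10.45 MHz, 33.3 MHz]: 10.7 MHz, 16.2 MHz, 24.15 MHz, 29.65 MHz.

10.7 MHz, 16.2 MHz, 24.15 MHz, 29.65 MHz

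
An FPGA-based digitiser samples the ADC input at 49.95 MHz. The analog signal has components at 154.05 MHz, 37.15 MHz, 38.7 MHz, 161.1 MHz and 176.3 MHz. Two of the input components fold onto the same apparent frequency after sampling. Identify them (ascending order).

fs/2 = 24.975 MHz.
154.05 MHz mod fs = 4.2 MHz.
4.2 MHz ≤ fs/2 = 24.975 MHz, appears at 4.2 MHz.
37.15 MHz > fs/2 = 24.975 MHz, folds to fs − 37.15 MHz = 12.8 MHz.
38.7 MHz > fs/2 = 24.975 MHz, folds to fs − 38.7 MHz = 11.25 MHz.
161.1 MHz mod fs = 11.25 MHz.
11.25 MHz ≤ fs/2 = 24.975 MHz, appears at 11.25 MHz.
176.3 MHz mod fs = 26.45 MHz.
26.45 MHz > fs/2 = 24.975 MHz, folds to fs − 26.45 MHz = 23.5 MHz.
38.7 MHz and 161.1 MHz both map to 11.25 MHz.

38.7 MHz, 161.1 MHz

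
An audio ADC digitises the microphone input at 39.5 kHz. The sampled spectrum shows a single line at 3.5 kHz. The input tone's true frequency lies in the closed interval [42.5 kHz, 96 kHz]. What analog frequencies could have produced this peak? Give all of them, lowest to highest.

43 kHz, 75.5 kHz, 82.5 kHz

Frequencies that alias to 3.5 kHz are k·fs ± 3.5 kHz for integer k ≥ 0.
k=0: 3.5 kHz.
k=1: 36 kHz, 43 kHz.
k=2: 75.5 kHz, 82.5 kHz.
k=3: 115 kHz, 122 kHz.
Within [42.5 kHz, 96 kHz]: 43 kHz, 75.5 kHz, 82.5 kHz.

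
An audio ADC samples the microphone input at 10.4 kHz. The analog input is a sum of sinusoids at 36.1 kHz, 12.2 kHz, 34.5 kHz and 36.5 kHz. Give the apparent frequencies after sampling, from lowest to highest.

1.8 kHz, 3.3 kHz, 4.9 kHz, 5.1 kHz

fs/2 = 5.2 kHz.
36.1 kHz mod fs = 4.9 kHz.
4.9 kHz ≤ fs/2 = 5.2 kHz, appears at 4.9 kHz.
12.2 kHz mod fs = 1.8 kHz.
1.8 kHz ≤ fs/2 = 5.2 kHz, appears at 1.8 kHz.
34.5 kHz mod fs = 3.3 kHz.
3.3 kHz ≤ fs/2 = 5.2 kHz, appears at 3.3 kHz.
36.5 kHz mod fs = 5.3 kHz.
5.3 kHz > fs/2 = 5.2 kHz, folds to fs − 5.3 kHz = 5.1 kHz.
Distinct values: {1.8 kHz, 3.3 kHz, 4.9 kHz, 5.1 kHz}.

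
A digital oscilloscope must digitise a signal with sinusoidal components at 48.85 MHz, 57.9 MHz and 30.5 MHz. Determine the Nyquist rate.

115.8 MHz

Highest-frequency component: 57.9 MHz.
Nyquist rate = 2 × 57.9 MHz = 115.8 MHz.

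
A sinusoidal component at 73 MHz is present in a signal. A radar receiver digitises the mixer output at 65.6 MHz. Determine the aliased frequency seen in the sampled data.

73 MHz mod fs = 7.4 MHz.
7.4 MHz ≤ fs/2 = 32.8 MHz, appears at 7.4 MHz.

7.4 MHz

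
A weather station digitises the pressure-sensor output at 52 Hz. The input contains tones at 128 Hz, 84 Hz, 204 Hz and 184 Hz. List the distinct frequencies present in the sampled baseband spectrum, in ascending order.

fs/2 = 26 Hz.
128 Hz mod fs = 24 Hz.
24 Hz ≤ fs/2 = 26 Hz, appears at 24 Hz.
84 Hz mod fs = 32 Hz.
32 Hz > fs/2 = 26 Hz, folds to fs − 32 Hz = 20 Hz.
204 Hz mod fs = 48 Hz.
48 Hz > fs/2 = 26 Hz, folds to fs − 48 Hz = 4 Hz.
184 Hz mod fs = 28 Hz.
28 Hz > fs/2 = 26 Hz, folds to fs − 28 Hz = 24 Hz.
Distinct values: {4 Hz, 20 Hz, 24 Hz}.

4 Hz, 20 Hz, 24 Hz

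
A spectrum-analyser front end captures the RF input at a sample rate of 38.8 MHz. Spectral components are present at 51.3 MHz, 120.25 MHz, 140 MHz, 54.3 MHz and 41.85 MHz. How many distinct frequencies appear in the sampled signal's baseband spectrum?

5

fs/2 = 19.4 MHz.
51.3 MHz mod fs = 12.5 MHz.
12.5 MHz ≤ fs/2 = 19.4 MHz, appears at 12.5 MHz.
120.25 MHz mod fs = 3.85 MHz.
3.85 MHz ≤ fs/2 = 19.4 MHz, appears at 3.85 MHz.
140 MHz mod fs = 23.6 MHz.
23.6 MHz > fs/2 = 19.4 MHz, folds to fs − 23.6 MHz = 15.2 MHz.
54.3 MHz mod fs = 15.5 MHz.
15.5 MHz ≤ fs/2 = 19.4 MHz, appears at 15.5 MHz.
41.85 MHz mod fs = 3.05 MHz.
3.05 MHz ≤ fs/2 = 19.4 MHz, appears at 3.05 MHz.
Distinct values: {3.05 MHz, 3.85 MHz, 12.5 MHz, 15.2 MHz, 15.5 MHz} → 5.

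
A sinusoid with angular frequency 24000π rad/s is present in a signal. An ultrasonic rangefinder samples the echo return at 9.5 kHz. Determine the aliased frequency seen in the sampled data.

ω = 24000π rad/s → f = ω/(2π) = 12000 Hz = 12 kHz.
12 kHz mod fs = 2.5 kHz.
2.5 kHz ≤ fs/2 = 4.75 kHz, appears at 2.5 kHz.

2.5 kHz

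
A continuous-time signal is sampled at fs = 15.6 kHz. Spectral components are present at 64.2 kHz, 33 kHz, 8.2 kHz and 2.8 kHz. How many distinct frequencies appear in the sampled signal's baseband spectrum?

3

fs/2 = 7.8 kHz.
64.2 kHz mod fs = 1.8 kHz.
1.8 kHz ≤ fs/2 = 7.8 kHz, appears at 1.8 kHz.
33 kHz mod fs = 1.8 kHz.
1.8 kHz ≤ fs/2 = 7.8 kHz, appears at 1.8 kHz.
8.2 kHz > fs/2 = 7.8 kHz, folds to fs − 8.2 kHz = 7.4 kHz.
2.8 kHz ≤ fs/2 = 7.8 kHz, passes unchanged.
Distinct values: {1.8 kHz, 2.8 kHz, 7.4 kHz} → 3.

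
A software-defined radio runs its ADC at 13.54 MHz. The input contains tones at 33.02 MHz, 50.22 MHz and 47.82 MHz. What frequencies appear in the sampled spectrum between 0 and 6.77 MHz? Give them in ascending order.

fs/2 = 6.77 MHz.
33.02 MHz mod fs = 5.94 MHz.
5.94 MHz ≤ fs/2 = 6.77 MHz, appears at 5.94 MHz.
50.22 MHz mod fs = 9.6 MHz.
9.6 MHz > fs/2 = 6.77 MHz, folds to fs − 9.6 MHz = 3.94 MHz.
47.82 MHz mod fs = 7.2 MHz.
7.2 MHz > fs/2 = 6.77 MHz, folds to fs − 7.2 MHz = 6.34 MHz.
Distinct values: {3.94 MHz, 5.94 MHz, 6.34 MHz}.

3.94 MHz, 5.94 MHz, 6.34 MHz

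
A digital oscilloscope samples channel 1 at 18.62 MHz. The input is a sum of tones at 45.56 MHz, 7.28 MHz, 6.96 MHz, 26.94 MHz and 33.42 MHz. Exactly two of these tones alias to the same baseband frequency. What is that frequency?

fs/2 = 9.31 MHz.
45.56 MHz mod fs = 8.32 MHz.
8.32 MHz ≤ fs/2 = 9.31 MHz, appears at 8.32 MHz.
7.28 MHz ≤ fs/2 = 9.31 MHz, passes unchanged.
6.96 MHz ≤ fs/2 = 9.31 MHz, passes unchanged.
26.94 MHz mod fs = 8.32 MHz.
8.32 MHz ≤ fs/2 = 9.31 MHz, appears at 8.32 MHz.
33.42 MHz mod fs = 14.8 MHz.
14.8 MHz > fs/2 = 9.31 MHz, folds to fs − 14.8 MHz = 3.82 MHz.
26.94 MHz and 45.56 MHz both map to 8.32 MHz.

8.32 MHz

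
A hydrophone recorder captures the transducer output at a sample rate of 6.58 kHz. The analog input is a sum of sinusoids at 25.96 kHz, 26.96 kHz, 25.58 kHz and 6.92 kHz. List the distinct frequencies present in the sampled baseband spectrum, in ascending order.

0.34 kHz, 0.36 kHz, 0.64 kHz, 0.74 kHz

fs/2 = 3.29 kHz.
25.96 kHz mod fs = 6.22 kHz.
6.22 kHz > fs/2 = 3.29 kHz, folds to fs − 6.22 kHz = 0.36 kHz.
26.96 kHz mod fs = 0.64 kHz.
0.64 kHz ≤ fs/2 = 3.29 kHz, appears at 0.64 kHz.
25.58 kHz mod fs = 5.84 kHz.
5.84 kHz > fs/2 = 3.29 kHz, folds to fs − 5.84 kHz = 0.74 kHz.
6.92 kHz mod fs = 0.34 kHz.
0.34 kHz ≤ fs/2 = 3.29 kHz, appears at 0.34 kHz.
Distinct values: {0.34 kHz, 0.36 kHz, 0.64 kHz, 0.74 kHz}.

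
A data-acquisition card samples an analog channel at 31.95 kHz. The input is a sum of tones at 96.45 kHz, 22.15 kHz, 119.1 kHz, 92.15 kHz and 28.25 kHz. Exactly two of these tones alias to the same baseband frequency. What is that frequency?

3.7 kHz

fs/2 = 15.975 kHz.
96.45 kHz mod fs = 0.6 kHz.
0.6 kHz ≤ fs/2 = 15.975 kHz, appears at 0.6 kHz.
22.15 kHz > fs/2 = 15.975 kHz, folds to fs − 22.15 kHz = 9.8 kHz.
119.1 kHz mod fs = 23.25 kHz.
23.25 kHz > fs/2 = 15.975 kHz, folds to fs − 23.25 kHz = 8.7 kHz.
92.15 kHz mod fs = 28.25 kHz.
28.25 kHz > fs/2 = 15.975 kHz, folds to fs − 28.25 kHz = 3.7 kHz.
28.25 kHz > fs/2 = 15.975 kHz, folds to fs − 28.25 kHz = 3.7 kHz.
28.25 kHz and 92.15 kHz both map to 3.7 kHz.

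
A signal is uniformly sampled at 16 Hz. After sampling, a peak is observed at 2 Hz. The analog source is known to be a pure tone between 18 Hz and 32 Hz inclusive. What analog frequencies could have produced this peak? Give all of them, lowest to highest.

18 Hz, 30 Hz

Frequencies that alias to 2 Hz are k·fs ± 2 Hz for integer k ≥ 0.
k=0: 2 Hz.
k=1: 14 Hz, 18 Hz.
k=2: 30 Hz, 34 Hz.
k=3: 46 Hz, 50 Hz.
Within [18 Hz, 32 Hz]: 18 Hz, 30 Hz.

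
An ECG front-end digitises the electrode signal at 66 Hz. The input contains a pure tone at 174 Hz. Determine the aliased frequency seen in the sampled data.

24 Hz

174 Hz mod fs = 42 Hz.
42 Hz > fs/2 = 33 Hz, folds to fs − 42 Hz = 24 Hz.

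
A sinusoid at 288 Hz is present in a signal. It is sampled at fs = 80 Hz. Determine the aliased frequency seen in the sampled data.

32 Hz

288 Hz mod fs = 48 Hz.
48 Hz > fs/2 = 40 Hz, folds to fs − 48 Hz = 32 Hz.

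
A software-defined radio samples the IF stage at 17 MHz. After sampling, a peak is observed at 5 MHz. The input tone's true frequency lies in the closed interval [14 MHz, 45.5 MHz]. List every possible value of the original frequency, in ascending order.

22 MHz, 29 MHz, 39 MHz

Frequencies that alias to 5 MHz are k·fs ± 5 MHz for integer k ≥ 0.
k=0: 5 MHz.
k=1: 12 MHz, 22 MHz.
k=2: 29 MHz, 39 MHz.
k=3: 46 MHz, 56 MHz.
Within [14 MHz, 45.5 MHz]: 22 MHz, 29 MHz, 39 MHz.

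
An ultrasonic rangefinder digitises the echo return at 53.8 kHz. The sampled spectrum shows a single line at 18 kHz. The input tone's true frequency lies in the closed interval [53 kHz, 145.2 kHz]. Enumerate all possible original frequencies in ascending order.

Frequencies that alias to 18 kHz are k·fs ± 18 kHz for integer k ≥ 0.
k=0: 18 kHz.
k=1: 35.8 kHz, 71.8 kHz.
k=2: 89.6 kHz, 125.6 kHz.
k=3: 143.4 kHz, 179.4 kHz.
k=4: 197.2 kHz, 233.2 kHz.
Within [53 kHz, 145.2 kHz]: 71.8 kHz, 89.6 kHz, 125.6 kHz, 143.4 kHz.

71.8 kHz, 89.6 kHz, 125.6 kHz, 143.4 kHz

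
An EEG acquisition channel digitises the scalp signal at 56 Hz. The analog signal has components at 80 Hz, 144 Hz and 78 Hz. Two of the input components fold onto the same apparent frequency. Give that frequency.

fs/2 = 28 Hz.
80 Hz mod fs = 24 Hz.
24 Hz ≤ fs/2 = 28 Hz, appears at 24 Hz.
144 Hz mod fs = 32 Hz.
32 Hz > fs/2 = 28 Hz, folds to fs − 32 Hz = 24 Hz.
78 Hz mod fs = 22 Hz.
22 Hz ≤ fs/2 = 28 Hz, appears at 22 Hz.
80 Hz and 144 Hz both map to 24 Hz.

24 Hz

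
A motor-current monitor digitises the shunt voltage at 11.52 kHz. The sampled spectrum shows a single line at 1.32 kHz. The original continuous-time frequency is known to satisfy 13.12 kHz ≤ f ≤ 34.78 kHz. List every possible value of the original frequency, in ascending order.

Frequencies that alias to 1.32 kHz are k·fs ± 1.32 kHz for integer k ≥ 0.
k=0: 1.32 kHz.
k=1: 10.2 kHz, 12.84 kHz.
k=2: 21.72 kHz, 24.36 kHz.
k=3: 33.24 kHz, 35.88 kHz.
k=4: 44.76 kHz, 47.4 kHz.
Within [13.12 kHz, 34.78 kHz]: 21.72 kHz, 24.36 kHz, 33.24 kHz.

21.72 kHz, 24.36 kHz, 33.24 kHz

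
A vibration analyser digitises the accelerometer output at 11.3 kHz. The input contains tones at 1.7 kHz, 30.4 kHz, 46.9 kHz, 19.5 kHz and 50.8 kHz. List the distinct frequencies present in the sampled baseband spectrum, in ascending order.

1.7 kHz, 3.1 kHz, 3.5 kHz, 5.6 kHz

fs/2 = 5.65 kHz.
1.7 kHz ≤ fs/2 = 5.65 kHz, passes unchanged.
30.4 kHz mod fs = 7.8 kHz.
7.8 kHz > fs/2 = 5.65 kHz, folds to fs − 7.8 kHz = 3.5 kHz.
46.9 kHz mod fs = 1.7 kHz.
1.7 kHz ≤ fs/2 = 5.65 kHz, appears at 1.7 kHz.
19.5 kHz mod fs = 8.2 kHz.
8.2 kHz > fs/2 = 5.65 kHz, folds to fs − 8.2 kHz = 3.1 kHz.
50.8 kHz mod fs = 5.6 kHz.
5.6 kHz ≤ fs/2 = 5.65 kHz, appears at 5.6 kHz.
Distinct values: {1.7 kHz, 3.1 kHz, 3.5 kHz, 5.6 kHz}.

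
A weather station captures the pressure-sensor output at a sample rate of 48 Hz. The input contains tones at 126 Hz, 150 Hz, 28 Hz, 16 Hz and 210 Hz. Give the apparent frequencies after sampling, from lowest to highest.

fs/2 = 24 Hz.
126 Hz mod fs = 30 Hz.
30 Hz > fs/2 = 24 Hz, folds to fs − 30 Hz = 18 Hz.
150 Hz mod fs = 6 Hz.
6 Hz ≤ fs/2 = 24 Hz, appears at 6 Hz.
28 Hz > fs/2 = 24 Hz, folds to fs − 28 Hz = 20 Hz.
16 Hz ≤ fs/2 = 24 Hz, passes unchanged.
210 Hz mod fs = 18 Hz.
18 Hz ≤ fs/2 = 24 Hz, appears at 18 Hz.
Distinct values: {6 Hz, 16 Hz, 18 Hz, 20 Hz}.

6 Hz, 16 Hz, 18 Hz, 20 Hz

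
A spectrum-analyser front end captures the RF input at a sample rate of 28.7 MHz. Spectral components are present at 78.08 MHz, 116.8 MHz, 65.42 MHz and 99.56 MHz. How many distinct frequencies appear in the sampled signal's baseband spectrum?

3

fs/2 = 14.35 MHz.
78.08 MHz mod fs = 20.68 MHz.
20.68 MHz > fs/2 = 14.35 MHz, folds to fs − 20.68 MHz = 8.02 MHz.
116.8 MHz mod fs = 2 MHz.
2 MHz ≤ fs/2 = 14.35 MHz, appears at 2 MHz.
65.42 MHz mod fs = 8.02 MHz.
8.02 MHz ≤ fs/2 = 14.35 MHz, appears at 8.02 MHz.
99.56 MHz mod fs = 13.46 MHz.
13.46 MHz ≤ fs/2 = 14.35 MHz, appears at 13.46 MHz.
Distinct values: {2 MHz, 8.02 MHz, 13.46 MHz} → 3.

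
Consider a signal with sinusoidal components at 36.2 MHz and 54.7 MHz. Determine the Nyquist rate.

109.4 MHz

Highest-frequency component: 54.7 MHz.
Nyquist rate = 2 × 54.7 MHz = 109.4 MHz.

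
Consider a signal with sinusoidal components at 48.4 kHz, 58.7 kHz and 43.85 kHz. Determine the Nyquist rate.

117.4 kHz

Highest-frequency component: 58.7 kHz.
Nyquist rate = 2 × 58.7 kHz = 117.4 kHz.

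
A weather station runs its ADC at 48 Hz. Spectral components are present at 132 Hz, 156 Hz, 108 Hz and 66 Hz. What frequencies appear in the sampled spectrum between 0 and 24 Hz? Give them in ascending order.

12 Hz, 18 Hz

fs/2 = 24 Hz.
132 Hz mod fs = 36 Hz.
36 Hz > fs/2 = 24 Hz, folds to fs − 36 Hz = 12 Hz.
156 Hz mod fs = 12 Hz.
12 Hz ≤ fs/2 = 24 Hz, appears at 12 Hz.
108 Hz mod fs = 12 Hz.
12 Hz ≤ fs/2 = 24 Hz, appears at 12 Hz.
66 Hz mod fs = 18 Hz.
18 Hz ≤ fs/2 = 24 Hz, appears at 18 Hz.
Distinct values: {12 Hz, 18 Hz}.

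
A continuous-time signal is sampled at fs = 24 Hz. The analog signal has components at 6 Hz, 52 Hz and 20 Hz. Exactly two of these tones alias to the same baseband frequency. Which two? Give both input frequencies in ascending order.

fs/2 = 12 Hz.
6 Hz ≤ fs/2 = 12 Hz, passes unchanged.
52 Hz mod fs = 4 Hz.
4 Hz ≤ fs/2 = 12 Hz, appears at 4 Hz.
20 Hz > fs/2 = 12 Hz, folds to fs − 20 Hz = 4 Hz.
20 Hz and 52 Hz both map to 4 Hz.

20 Hz, 52 Hz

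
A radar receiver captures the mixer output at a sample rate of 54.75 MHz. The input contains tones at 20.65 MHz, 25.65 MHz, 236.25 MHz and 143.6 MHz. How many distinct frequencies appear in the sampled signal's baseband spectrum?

fs/2 = 27.375 MHz.
20.65 MHz ≤ fs/2 = 27.375 MHz, passes unchanged.
25.65 MHz ≤ fs/2 = 27.375 MHz, passes unchanged.
236.25 MHz mod fs = 17.25 MHz.
17.25 MHz ≤ fs/2 = 27.375 MHz, appears at 17.25 MHz.
143.6 MHz mod fs = 34.1 MHz.
34.1 MHz > fs/2 = 27.375 MHz, folds to fs − 34.1 MHz = 20.65 MHz.
Distinct values: {17.25 MHz, 20.65 MHz, 25.65 MHz} → 3.

3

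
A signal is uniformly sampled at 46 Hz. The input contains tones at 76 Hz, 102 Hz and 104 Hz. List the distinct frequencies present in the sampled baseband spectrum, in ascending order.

fs/2 = 23 Hz.
76 Hz mod fs = 30 Hz.
30 Hz > fs/2 = 23 Hz, folds to fs − 30 Hz = 16 Hz.
102 Hz mod fs = 10 Hz.
10 Hz ≤ fs/2 = 23 Hz, appears at 10 Hz.
104 Hz mod fs = 12 Hz.
12 Hz ≤ fs/2 = 23 Hz, appears at 12 Hz.
Distinct values: {10 Hz, 12 Hz, 16 Hz}.

10 Hz, 12 Hz, 16 Hz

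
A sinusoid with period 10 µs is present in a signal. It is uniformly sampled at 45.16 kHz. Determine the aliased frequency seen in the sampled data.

9.68 kHz

T = 10 µs → f = 1/T = 100 kHz.
100 kHz mod fs = 9.68 kHz.
9.68 kHz ≤ fs/2 = 22.58 kHz, appears at 9.68 kHz.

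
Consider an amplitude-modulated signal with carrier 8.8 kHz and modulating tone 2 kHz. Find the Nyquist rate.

AM sidebands sit at fc ± fm = 6.8 kHz and 10.8 kHz.
Highest-frequency component: 10.8 kHz.
Nyquist rate = 2 × 10.8 kHz = 21.6 kHz.

21.6 kHz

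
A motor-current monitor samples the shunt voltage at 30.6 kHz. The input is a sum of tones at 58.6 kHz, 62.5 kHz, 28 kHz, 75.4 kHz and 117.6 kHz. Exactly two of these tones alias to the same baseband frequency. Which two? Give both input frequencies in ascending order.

28 kHz, 58.6 kHz

fs/2 = 15.3 kHz.
58.6 kHz mod fs = 28 kHz.
28 kHz > fs/2 = 15.3 kHz, folds to fs − 28 kHz = 2.6 kHz.
62.5 kHz mod fs = 1.3 kHz.
1.3 kHz ≤ fs/2 = 15.3 kHz, appears at 1.3 kHz.
28 kHz > fs/2 = 15.3 kHz, folds to fs − 28 kHz = 2.6 kHz.
75.4 kHz mod fs = 14.2 kHz.
14.2 kHz ≤ fs/2 = 15.3 kHz, appears at 14.2 kHz.
117.6 kHz mod fs = 25.8 kHz.
25.8 kHz > fs/2 = 15.3 kHz, folds to fs − 25.8 kHz = 4.8 kHz.
28 kHz and 58.6 kHz both map to 2.6 kHz.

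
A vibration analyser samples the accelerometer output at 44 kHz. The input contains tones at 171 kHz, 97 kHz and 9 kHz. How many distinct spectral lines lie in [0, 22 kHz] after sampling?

fs/2 = 22 kHz.
171 kHz mod fs = 39 kHz.
39 kHz > fs/2 = 22 kHz, folds to fs − 39 kHz = 5 kHz.
97 kHz mod fs = 9 kHz.
9 kHz ≤ fs/2 = 22 kHz, appears at 9 kHz.
9 kHz ≤ fs/2 = 22 kHz, passes unchanged.
Distinct values: {5 kHz, 9 kHz} → 2.

2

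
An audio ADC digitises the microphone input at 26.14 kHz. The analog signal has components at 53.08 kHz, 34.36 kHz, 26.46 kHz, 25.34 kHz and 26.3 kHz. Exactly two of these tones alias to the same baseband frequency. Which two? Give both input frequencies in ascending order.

fs/2 = 13.07 kHz.
53.08 kHz mod fs = 0.8 kHz.
0.8 kHz ≤ fs/2 = 13.07 kHz, appears at 0.8 kHz.
34.36 kHz mod fs = 8.22 kHz.
8.22 kHz ≤ fs/2 = 13.07 kHz, appears at 8.22 kHz.
26.46 kHz mod fs = 0.32 kHz.
0.32 kHz ≤ fs/2 = 13.07 kHz, appears at 0.32 kHz.
25.34 kHz > fs/2 = 13.07 kHz, folds to fs − 25.34 kHz = 0.8 kHz.
26.3 kHz mod fs = 0.16 kHz.
0.16 kHz ≤ fs/2 = 13.07 kHz, appears at 0.16 kHz.
25.34 kHz and 53.08 kHz both map to 0.8 kHz.

25.34 kHz, 53.08 kHz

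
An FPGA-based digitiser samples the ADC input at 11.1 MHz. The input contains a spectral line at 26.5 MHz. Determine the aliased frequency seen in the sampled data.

4.3 MHz

26.5 MHz mod fs = 4.3 MHz.
4.3 MHz ≤ fs/2 = 5.55 MHz, appears at 4.3 MHz.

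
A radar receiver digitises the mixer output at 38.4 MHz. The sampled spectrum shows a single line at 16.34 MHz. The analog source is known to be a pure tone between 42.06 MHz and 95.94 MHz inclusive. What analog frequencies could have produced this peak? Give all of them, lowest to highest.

54.74 MHz, 60.46 MHz, 93.14 MHz

Frequencies that alias to 16.34 MHz are k·fs ± 16.34 MHz for integer k ≥ 0.
k=0: 16.34 MHz.
k=1: 22.06 MHz, 54.74 MHz.
k=2: 60.46 MHz, 93.14 MHz.
k=3: 98.86 MHz, 131.54 MHz.
Within [42.06 MHz, 95.94 MHz]: 54.74 MHz, 60.46 MHz, 93.14 MHz.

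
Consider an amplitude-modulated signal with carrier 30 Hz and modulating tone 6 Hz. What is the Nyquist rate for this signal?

72 Hz

AM sidebands sit at fc ± fm = 24 Hz and 36 Hz.
Highest-frequency component: 36 Hz.
Nyquist rate = 2 × 36 Hz = 72 Hz.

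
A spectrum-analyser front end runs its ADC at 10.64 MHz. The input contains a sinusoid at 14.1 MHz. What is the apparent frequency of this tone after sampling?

3.46 MHz

14.1 MHz mod fs = 3.46 MHz.
3.46 MHz ≤ fs/2 = 5.32 MHz, appears at 3.46 MHz.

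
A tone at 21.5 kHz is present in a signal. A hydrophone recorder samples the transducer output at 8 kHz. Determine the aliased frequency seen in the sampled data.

2.5 kHz

21.5 kHz mod fs = 5.5 kHz.
5.5 kHz > fs/2 = 4 kHz, folds to fs − 5.5 kHz = 2.5 kHz.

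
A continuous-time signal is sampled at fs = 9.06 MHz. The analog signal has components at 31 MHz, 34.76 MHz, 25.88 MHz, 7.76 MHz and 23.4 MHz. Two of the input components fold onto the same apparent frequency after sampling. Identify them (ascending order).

fs/2 = 4.53 MHz.
31 MHz mod fs = 3.82 MHz.
3.82 MHz ≤ fs/2 = 4.53 MHz, appears at 3.82 MHz.
34.76 MHz mod fs = 7.58 MHz.
7.58 MHz > fs/2 = 4.53 MHz, folds to fs − 7.58 MHz = 1.48 MHz.
25.88 MHz mod fs = 7.76 MHz.
7.76 MHz > fs/2 = 4.53 MHz, folds to fs − 7.76 MHz = 1.3 MHz.
7.76 MHz > fs/2 = 4.53 MHz, folds to fs − 7.76 MHz = 1.3 MHz.
23.4 MHz mod fs = 5.28 MHz.
5.28 MHz > fs/2 = 4.53 MHz, folds to fs − 5.28 MHz = 3.78 MHz.
7.76 MHz and 25.88 MHz both map to 1.3 MHz.

7.76 MHz, 25.88 MHz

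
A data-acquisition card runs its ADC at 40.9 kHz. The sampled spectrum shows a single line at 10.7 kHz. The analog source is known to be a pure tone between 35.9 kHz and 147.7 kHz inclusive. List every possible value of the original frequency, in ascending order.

51.6 kHz, 71.1 kHz, 92.5 kHz, 112 kHz, 133.4 kHz

Frequencies that alias to 10.7 kHz are k·fs ± 10.7 kHz for integer k ≥ 0.
k=0: 10.7 kHz.
k=1: 30.2 kHz, 51.6 kHz.
k=2: 71.1 kHz, 92.5 kHz.
k=3: 112 kHz, 133.4 kHz.
k=4: 152.9 kHz, 174.3 kHz.
Within [35.9 kHz, 147.7 kHz]: 51.6 kHz, 71.1 kHz, 92.5 kHz, 112 kHz, 133.4 kHz.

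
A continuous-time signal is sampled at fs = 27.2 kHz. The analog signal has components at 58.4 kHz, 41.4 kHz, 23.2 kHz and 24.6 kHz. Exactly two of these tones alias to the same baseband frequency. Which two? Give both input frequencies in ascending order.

fs/2 = 13.6 kHz.
58.4 kHz mod fs = 4 kHz.
4 kHz ≤ fs/2 = 13.6 kHz, appears at 4 kHz.
41.4 kHz mod fs = 14.2 kHz.
14.2 kHz > fs/2 = 13.6 kHz, folds to fs − 14.2 kHz = 13 kHz.
23.2 kHz > fs/2 = 13.6 kHz, folds to fs − 23.2 kHz = 4 kHz.
24.6 kHz > fs/2 = 13.6 kHz, folds to fs − 24.6 kHz = 2.6 kHz.
23.2 kHz and 58.4 kHz both map to 4 kHz.

23.2 kHz, 58.4 kHz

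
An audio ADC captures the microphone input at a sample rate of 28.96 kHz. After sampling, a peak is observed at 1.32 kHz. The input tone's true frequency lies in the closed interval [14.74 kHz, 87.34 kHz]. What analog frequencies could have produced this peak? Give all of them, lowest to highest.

27.64 kHz, 30.28 kHz, 56.6 kHz, 59.24 kHz, 85.56 kHz

Frequencies that alias to 1.32 kHz are k·fs ± 1.32 kHz for integer k ≥ 0.
k=0: 1.32 kHz.
k=1: 27.64 kHz, 30.28 kHz.
k=2: 56.6 kHz, 59.24 kHz.
k=3: 85.56 kHz, 88.2 kHz.
k=4: 114.52 kHz, 117.16 kHz.
Within [14.74 kHz, 87.34 kHz]: 27.64 kHz, 30.28 kHz, 56.6 kHz, 59.24 kHz, 85.56 kHz.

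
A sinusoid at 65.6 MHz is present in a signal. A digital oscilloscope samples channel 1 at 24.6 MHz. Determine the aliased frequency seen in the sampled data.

8.2 MHz

65.6 MHz mod fs = 16.4 MHz.
16.4 MHz > fs/2 = 12.3 MHz, folds to fs − 16.4 MHz = 8.2 MHz.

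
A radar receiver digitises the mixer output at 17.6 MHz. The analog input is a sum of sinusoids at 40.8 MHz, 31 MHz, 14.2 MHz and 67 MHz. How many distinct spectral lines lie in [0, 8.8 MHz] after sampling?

fs/2 = 8.8 MHz.
40.8 MHz mod fs = 5.6 MHz.
5.6 MHz ≤ fs/2 = 8.8 MHz, appears at 5.6 MHz.
31 MHz mod fs = 13.4 MHz.
13.4 MHz > fs/2 = 8.8 MHz, folds to fs − 13.4 MHz = 4.2 MHz.
14.2 MHz > fs/2 = 8.8 MHz, folds to fs − 14.2 MHz = 3.4 MHz.
67 MHz mod fs = 14.2 MHz.
14.2 MHz > fs/2 = 8.8 MHz, folds to fs − 14.2 MHz = 3.4 MHz.
Distinct values: {3.4 MHz, 4.2 MHz, 5.6 MHz} → 3.

3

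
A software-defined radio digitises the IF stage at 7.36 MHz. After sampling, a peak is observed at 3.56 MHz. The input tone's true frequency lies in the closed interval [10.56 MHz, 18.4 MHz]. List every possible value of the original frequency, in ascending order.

Frequencies that alias to 3.56 MHz are k·fs ± 3.56 MHz for integer k ≥ 0.
k=0: 3.56 MHz.
k=1: 3.8 MHz, 10.92 MHz.
k=2: 11.16 MHz, 18.28 MHz.
k=3: 18.52 MHz, 25.64 MHz.
Within [10.56 MHz, 18.4 MHz]: 10.92 MHz, 11.16 MHz, 18.28 MHz.

10.92 MHz, 11.16 MHz, 18.28 MHz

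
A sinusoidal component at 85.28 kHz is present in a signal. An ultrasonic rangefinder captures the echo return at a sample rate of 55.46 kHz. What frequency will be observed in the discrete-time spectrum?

25.64 kHz

85.28 kHz mod fs = 29.82 kHz.
29.82 kHz > fs/2 = 27.73 kHz, folds to fs − 29.82 kHz = 25.64 kHz.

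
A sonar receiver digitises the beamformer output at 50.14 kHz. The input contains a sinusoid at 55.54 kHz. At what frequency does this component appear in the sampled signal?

55.54 kHz mod fs = 5.4 kHz.
5.4 kHz ≤ fs/2 = 25.07 kHz, appears at 5.4 kHz.

5.4 kHz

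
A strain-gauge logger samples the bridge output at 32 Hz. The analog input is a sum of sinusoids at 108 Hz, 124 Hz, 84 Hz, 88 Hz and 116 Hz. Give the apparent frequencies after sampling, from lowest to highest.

4 Hz, 8 Hz, 12 Hz

fs/2 = 16 Hz.
108 Hz mod fs = 12 Hz.
12 Hz ≤ fs/2 = 16 Hz, appears at 12 Hz.
124 Hz mod fs = 28 Hz.
28 Hz > fs/2 = 16 Hz, folds to fs − 28 Hz = 4 Hz.
84 Hz mod fs = 20 Hz.
20 Hz > fs/2 = 16 Hz, folds to fs − 20 Hz = 12 Hz.
88 Hz mod fs = 24 Hz.
24 Hz > fs/2 = 16 Hz, folds to fs − 24 Hz = 8 Hz.
116 Hz mod fs = 20 Hz.
20 Hz > fs/2 = 16 Hz, folds to fs − 20 Hz = 12 Hz.
Distinct values: {4 Hz, 8 Hz, 12 Hz}.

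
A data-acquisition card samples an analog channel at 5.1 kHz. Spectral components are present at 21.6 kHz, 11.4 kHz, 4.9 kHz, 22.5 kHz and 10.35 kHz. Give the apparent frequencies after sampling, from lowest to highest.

0.15 kHz, 0.2 kHz, 1.2 kHz, 2.1 kHz

fs/2 = 2.55 kHz.
21.6 kHz mod fs = 1.2 kHz.
1.2 kHz ≤ fs/2 = 2.55 kHz, appears at 1.2 kHz.
11.4 kHz mod fs = 1.2 kHz.
1.2 kHz ≤ fs/2 = 2.55 kHz, appears at 1.2 kHz.
4.9 kHz > fs/2 = 2.55 kHz, folds to fs − 4.9 kHz = 0.2 kHz.
22.5 kHz mod fs = 2.1 kHz.
2.1 kHz ≤ fs/2 = 2.55 kHz, appears at 2.1 kHz.
10.35 kHz mod fs = 0.15 kHz.
0.15 kHz ≤ fs/2 = 2.55 kHz, appears at 0.15 kHz.
Distinct values: {0.15 kHz, 0.2 kHz, 1.2 kHz, 2.1 kHz}.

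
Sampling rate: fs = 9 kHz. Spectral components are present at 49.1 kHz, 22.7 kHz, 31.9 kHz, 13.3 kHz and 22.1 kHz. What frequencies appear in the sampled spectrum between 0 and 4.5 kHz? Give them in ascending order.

4.1 kHz, 4.3 kHz

fs/2 = 4.5 kHz.
49.1 kHz mod fs = 4.1 kHz.
4.1 kHz ≤ fs/2 = 4.5 kHz, appears at 4.1 kHz.
22.7 kHz mod fs = 4.7 kHz.
4.7 kHz > fs/2 = 4.5 kHz, folds to fs − 4.7 kHz = 4.3 kHz.
31.9 kHz mod fs = 4.9 kHz.
4.9 kHz > fs/2 = 4.5 kHz, folds to fs − 4.9 kHz = 4.1 kHz.
13.3 kHz mod fs = 4.3 kHz.
4.3 kHz ≤ fs/2 = 4.5 kHz, appears at 4.3 kHz.
22.1 kHz mod fs = 4.1 kHz.
4.1 kHz ≤ fs/2 = 4.5 kHz, appears at 4.1 kHz.
Distinct values: {4.1 kHz, 4.3 kHz}.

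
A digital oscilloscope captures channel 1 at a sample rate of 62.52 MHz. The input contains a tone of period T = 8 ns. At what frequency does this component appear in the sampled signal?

T = 8 ns → f = 1/T = 125 MHz.
125 MHz mod fs = 62.48 MHz.
62.48 MHz > fs/2 = 31.26 MHz, folds to fs − 62.48 MHz = 0.04 MHz.

0.04 MHz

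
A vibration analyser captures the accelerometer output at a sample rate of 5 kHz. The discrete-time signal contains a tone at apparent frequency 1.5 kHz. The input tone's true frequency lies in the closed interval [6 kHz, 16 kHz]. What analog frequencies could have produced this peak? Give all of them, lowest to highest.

6.5 kHz, 8.5 kHz, 11.5 kHz, 13.5 kHz

Frequencies that alias to 1.5 kHz are k·fs ± 1.5 kHz for integer k ≥ 0.
k=0: 1.5 kHz.
k=1: 3.5 kHz, 6.5 kHz.
k=2: 8.5 kHz, 11.5 kHz.
k=3: 13.5 kHz, 16.5 kHz.
k=4: 18.5 kHz, 21.5 kHz.
Within [6 kHz, 16 kHz]: 6.5 kHz, 8.5 kHz, 11.5 kHz, 13.5 kHz.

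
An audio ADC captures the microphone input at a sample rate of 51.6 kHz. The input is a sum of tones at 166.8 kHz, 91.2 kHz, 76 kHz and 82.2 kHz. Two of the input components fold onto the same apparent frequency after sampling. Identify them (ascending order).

91.2 kHz, 166.8 kHz

fs/2 = 25.8 kHz.
166.8 kHz mod fs = 12 kHz.
12 kHz ≤ fs/2 = 25.8 kHz, appears at 12 kHz.
91.2 kHz mod fs = 39.6 kHz.
39.6 kHz > fs/2 = 25.8 kHz, folds to fs − 39.6 kHz = 12 kHz.
76 kHz mod fs = 24.4 kHz.
24.4 kHz ≤ fs/2 = 25.8 kHz, appears at 24.4 kHz.
82.2 kHz mod fs = 30.6 kHz.
30.6 kHz > fs/2 = 25.8 kHz, folds to fs − 30.6 kHz = 21 kHz.
91.2 kHz and 166.8 kHz both map to 12 kHz.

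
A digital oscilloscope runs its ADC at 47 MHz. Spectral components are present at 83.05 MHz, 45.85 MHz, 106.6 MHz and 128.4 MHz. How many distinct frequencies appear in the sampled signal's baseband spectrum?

fs/2 = 23.5 MHz.
83.05 MHz mod fs = 36.05 MHz.
36.05 MHz > fs/2 = 23.5 MHz, folds to fs − 36.05 MHz = 10.95 MHz.
45.85 MHz > fs/2 = 23.5 MHz, folds to fs − 45.85 MHz = 1.15 MHz.
106.6 MHz mod fs = 12.6 MHz.
12.6 MHz ≤ fs/2 = 23.5 MHz, appears at 12.6 MHz.
128.4 MHz mod fs = 34.4 MHz.
34.4 MHz > fs/2 = 23.5 MHz, folds to fs − 34.4 MHz = 12.6 MHz.
Distinct values: {1.15 MHz, 10.95 MHz, 12.6 MHz} → 3.

3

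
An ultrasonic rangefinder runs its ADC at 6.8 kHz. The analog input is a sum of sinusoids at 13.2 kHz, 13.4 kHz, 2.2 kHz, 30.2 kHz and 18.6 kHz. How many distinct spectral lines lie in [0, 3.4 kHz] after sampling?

5

fs/2 = 3.4 kHz.
13.2 kHz mod fs = 6.4 kHz.
6.4 kHz > fs/2 = 3.4 kHz, folds to fs − 6.4 kHz = 0.4 kHz.
13.4 kHz mod fs = 6.6 kHz.
6.6 kHz > fs/2 = 3.4 kHz, folds to fs − 6.6 kHz = 0.2 kHz.
2.2 kHz ≤ fs/2 = 3.4 kHz, passes unchanged.
30.2 kHz mod fs = 3 kHz.
3 kHz ≤ fs/2 = 3.4 kHz, appears at 3 kHz.
18.6 kHz mod fs = 5 kHz.
5 kHz > fs/2 = 3.4 kHz, folds to fs − 5 kHz = 1.8 kHz.
Distinct values: {0.2 kHz, 0.4 kHz, 1.8 kHz, 2.2 kHz, 3 kHz} → 5.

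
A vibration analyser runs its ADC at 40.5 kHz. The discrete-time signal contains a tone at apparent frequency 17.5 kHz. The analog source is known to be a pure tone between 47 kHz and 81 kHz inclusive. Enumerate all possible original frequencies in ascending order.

58 kHz, 63.5 kHz

Frequencies that alias to 17.5 kHz are k·fs ± 17.5 kHz for integer k ≥ 0.
k=0: 17.5 kHz.
k=1: 23 kHz, 58 kHz.
k=2: 63.5 kHz, 98.5 kHz.
k=3: 104 kHz, 139 kHz.
Within [47 kHz, 81 kHz]: 58 kHz, 63.5 kHz.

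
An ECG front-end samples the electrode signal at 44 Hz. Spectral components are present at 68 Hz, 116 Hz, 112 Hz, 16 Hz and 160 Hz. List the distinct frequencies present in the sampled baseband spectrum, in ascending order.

16 Hz, 20 Hz

fs/2 = 22 Hz.
68 Hz mod fs = 24 Hz.
24 Hz > fs/2 = 22 Hz, folds to fs − 24 Hz = 20 Hz.
116 Hz mod fs = 28 Hz.
28 Hz > fs/2 = 22 Hz, folds to fs − 28 Hz = 16 Hz.
112 Hz mod fs = 24 Hz.
24 Hz > fs/2 = 22 Hz, folds to fs − 24 Hz = 20 Hz.
16 Hz ≤ fs/2 = 22 Hz, passes unchanged.
160 Hz mod fs = 28 Hz.
28 Hz > fs/2 = 22 Hz, folds to fs − 28 Hz = 16 Hz.
Distinct values: {16 Hz, 20 Hz}.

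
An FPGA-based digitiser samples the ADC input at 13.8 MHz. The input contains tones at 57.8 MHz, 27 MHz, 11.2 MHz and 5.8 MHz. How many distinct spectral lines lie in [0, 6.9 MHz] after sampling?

3

fs/2 = 6.9 MHz.
57.8 MHz mod fs = 2.6 MHz.
2.6 MHz ≤ fs/2 = 6.9 MHz, appears at 2.6 MHz.
27 MHz mod fs = 13.2 MHz.
13.2 MHz > fs/2 = 6.9 MHz, folds to fs − 13.2 MHz = 0.6 MHz.
11.2 MHz > fs/2 = 6.9 MHz, folds to fs − 11.2 MHz = 2.6 MHz.
5.8 MHz ≤ fs/2 = 6.9 MHz, passes unchanged.
Distinct values: {0.6 MHz, 2.6 MHz, 5.8 MHz} → 3.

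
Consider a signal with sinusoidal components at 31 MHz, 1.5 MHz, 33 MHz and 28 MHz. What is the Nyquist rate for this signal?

66 MHz

Highest-frequency component: 33 MHz.
Nyquist rate = 2 × 33 MHz = 66 MHz.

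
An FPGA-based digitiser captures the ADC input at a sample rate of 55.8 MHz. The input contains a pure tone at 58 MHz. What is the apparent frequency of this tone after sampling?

58 MHz mod fs = 2.2 MHz.
2.2 MHz ≤ fs/2 = 27.9 MHz, appears at 2.2 MHz.

2.2 MHz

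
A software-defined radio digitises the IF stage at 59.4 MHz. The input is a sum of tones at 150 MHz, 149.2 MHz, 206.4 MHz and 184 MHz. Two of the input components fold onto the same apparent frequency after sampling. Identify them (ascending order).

fs/2 = 29.7 MHz.
150 MHz mod fs = 31.2 MHz.
31.2 MHz > fs/2 = 29.7 MHz, folds to fs − 31.2 MHz = 28.2 MHz.
149.2 MHz mod fs = 30.4 MHz.
30.4 MHz > fs/2 = 29.7 MHz, folds to fs − 30.4 MHz = 29 MHz.
206.4 MHz mod fs = 28.2 MHz.
28.2 MHz ≤ fs/2 = 29.7 MHz, appears at 28.2 MHz.
184 MHz mod fs = 5.8 MHz.
5.8 MHz ≤ fs/2 = 29.7 MHz, appears at 5.8 MHz.
150 MHz and 206.4 MHz both map to 28.2 MHz.

150 MHz, 206.4 MHz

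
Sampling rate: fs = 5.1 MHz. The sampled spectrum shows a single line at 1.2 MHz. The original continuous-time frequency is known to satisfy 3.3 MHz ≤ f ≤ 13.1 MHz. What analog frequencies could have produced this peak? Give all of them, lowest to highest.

Frequencies that alias to 1.2 MHz are k·fs ± 1.2 MHz for integer k ≥ 0.
k=0: 1.2 MHz.
k=1: 3.9 MHz, 6.3 MHz.
k=2: 9 MHz, 11.4 MHz.
k=3: 14.1 MHz, 16.5 MHz.
Within [3.3 MHz, 13.1 MHz]: 3.9 MHz, 6.3 MHz, 9 MHz, 11.4 MHz.

3.9 MHz, 6.3 MHz, 9 MHz, 11.4 MHz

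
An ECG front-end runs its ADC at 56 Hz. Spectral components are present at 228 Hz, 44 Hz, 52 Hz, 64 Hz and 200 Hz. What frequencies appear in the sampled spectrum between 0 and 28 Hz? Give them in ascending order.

fs/2 = 28 Hz.
228 Hz mod fs = 4 Hz.
4 Hz ≤ fs/2 = 28 Hz, appears at 4 Hz.
44 Hz > fs/2 = 28 Hz, folds to fs − 44 Hz = 12 Hz.
52 Hz > fs/2 = 28 Hz, folds to fs − 52 Hz = 4 Hz.
64 Hz mod fs = 8 Hz.
8 Hz ≤ fs/2 = 28 Hz, appears at 8 Hz.
200 Hz mod fs = 32 Hz.
32 Hz > fs/2 = 28 Hz, folds to fs − 32 Hz = 24 Hz.
Distinct values: {4 Hz, 8 Hz, 12 Hz, 24 Hz}.

4 Hz, 8 Hz, 12 Hz, 24 Hz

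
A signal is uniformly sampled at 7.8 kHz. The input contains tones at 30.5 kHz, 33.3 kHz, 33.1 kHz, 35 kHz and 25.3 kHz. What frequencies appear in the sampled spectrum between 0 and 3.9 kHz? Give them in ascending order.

0.7 kHz, 1.9 kHz, 2.1 kHz, 3.8 kHz

fs/2 = 3.9 kHz.
30.5 kHz mod fs = 7.1 kHz.
7.1 kHz > fs/2 = 3.9 kHz, folds to fs − 7.1 kHz = 0.7 kHz.
33.3 kHz mod fs = 2.1 kHz.
2.1 kHz ≤ fs/2 = 3.9 kHz, appears at 2.1 kHz.
33.1 kHz mod fs = 1.9 kHz.
1.9 kHz ≤ fs/2 = 3.9 kHz, appears at 1.9 kHz.
35 kHz mod fs = 3.8 kHz.
3.8 kHz ≤ fs/2 = 3.9 kHz, appears at 3.8 kHz.
25.3 kHz mod fs = 1.9 kHz.
1.9 kHz ≤ fs/2 = 3.9 kHz, appears at 1.9 kHz.
Distinct values: {0.7 kHz, 1.9 kHz, 2.1 kHz, 3.8 kHz}.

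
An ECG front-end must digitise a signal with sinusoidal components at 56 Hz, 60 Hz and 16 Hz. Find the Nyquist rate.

120 Hz

Highest-frequency component: 60 Hz.
Nyquist rate = 2 × 60 Hz = 120 Hz.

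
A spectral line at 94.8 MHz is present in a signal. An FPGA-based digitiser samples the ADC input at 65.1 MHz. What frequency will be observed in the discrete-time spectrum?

94.8 MHz mod fs = 29.7 MHz.
29.7 MHz ≤ fs/2 = 32.55 MHz, appears at 29.7 MHz.

29.7 MHz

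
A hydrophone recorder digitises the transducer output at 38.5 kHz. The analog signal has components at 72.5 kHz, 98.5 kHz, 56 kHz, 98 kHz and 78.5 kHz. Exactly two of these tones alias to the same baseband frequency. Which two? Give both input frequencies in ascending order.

56 kHz, 98 kHz

fs/2 = 19.25 kHz.
72.5 kHz mod fs = 34 kHz.
34 kHz > fs/2 = 19.25 kHz, folds to fs − 34 kHz = 4.5 kHz.
98.5 kHz mod fs = 21.5 kHz.
21.5 kHz > fs/2 = 19.25 kHz, folds to fs − 21.5 kHz = 17 kHz.
56 kHz mod fs = 17.5 kHz.
17.5 kHz ≤ fs/2 = 19.25 kHz, appears at 17.5 kHz.
98 kHz mod fs = 21 kHz.
21 kHz > fs/2 = 19.25 kHz, folds to fs − 21 kHz = 17.5 kHz.
78.5 kHz mod fs = 1.5 kHz.
1.5 kHz ≤ fs/2 = 19.25 kHz, appears at 1.5 kHz.
56 kHz and 98 kHz both map to 17.5 kHz.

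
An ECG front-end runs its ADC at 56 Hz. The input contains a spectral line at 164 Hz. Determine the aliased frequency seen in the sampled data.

164 Hz mod fs = 52 Hz.
52 Hz > fs/2 = 28 Hz, folds to fs − 52 Hz = 4 Hz.

4 Hz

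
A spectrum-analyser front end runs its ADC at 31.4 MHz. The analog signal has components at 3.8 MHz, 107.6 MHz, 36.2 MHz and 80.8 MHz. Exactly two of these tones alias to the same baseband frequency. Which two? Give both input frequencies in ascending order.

fs/2 = 15.7 MHz.
3.8 MHz ≤ fs/2 = 15.7 MHz, passes unchanged.
107.6 MHz mod fs = 13.4 MHz.
13.4 MHz ≤ fs/2 = 15.7 MHz, appears at 13.4 MHz.
36.2 MHz mod fs = 4.8 MHz.
4.8 MHz ≤ fs/2 = 15.7 MHz, appears at 4.8 MHz.
80.8 MHz mod fs = 18 MHz.
18 MHz > fs/2 = 15.7 MHz, folds to fs − 18 MHz = 13.4 MHz.
80.8 MHz and 107.6 MHz both map to 13.4 MHz.

80.8 MHz, 107.6 MHz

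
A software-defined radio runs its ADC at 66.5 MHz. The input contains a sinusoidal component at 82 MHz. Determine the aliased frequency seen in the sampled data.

15.5 MHz

82 MHz mod fs = 15.5 MHz.
15.5 MHz ≤ fs/2 = 33.25 MHz, appears at 15.5 MHz.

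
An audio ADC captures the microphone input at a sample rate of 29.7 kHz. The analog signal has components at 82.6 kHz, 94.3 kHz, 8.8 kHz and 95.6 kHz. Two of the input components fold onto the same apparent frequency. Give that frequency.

fs/2 = 14.85 kHz.
82.6 kHz mod fs = 23.2 kHz.
23.2 kHz > fs/2 = 14.85 kHz, folds to fs − 23.2 kHz = 6.5 kHz.
94.3 kHz mod fs = 5.2 kHz.
5.2 kHz ≤ fs/2 = 14.85 kHz, appears at 5.2 kHz.
8.8 kHz ≤ fs/2 = 14.85 kHz, passes unchanged.
95.6 kHz mod fs = 6.5 kHz.
6.5 kHz ≤ fs/2 = 14.85 kHz, appears at 6.5 kHz.
82.6 kHz and 95.6 kHz both map to 6.5 kHz.

6.5 kHz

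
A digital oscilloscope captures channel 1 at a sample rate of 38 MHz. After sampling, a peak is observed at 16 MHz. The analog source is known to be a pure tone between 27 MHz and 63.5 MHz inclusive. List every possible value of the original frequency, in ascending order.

Frequencies that alias to 16 MHz are k·fs ± 16 MHz for integer k ≥ 0.
k=0: 16 MHz.
k=1: 22 MHz, 54 MHz.
k=2: 60 MHz, 92 MHz.
k=3: 98 MHz, 130 MHz.
Within [27 MHz, 63.5 MHz]: 54 MHz, 60 MHz.

54 MHz, 60 MHz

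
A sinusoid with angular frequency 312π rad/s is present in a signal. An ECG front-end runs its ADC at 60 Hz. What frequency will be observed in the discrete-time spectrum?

ω = 312π rad/s → f = ω/(2π) = 156 Hz.
156 Hz mod fs = 36 Hz.
36 Hz > fs/2 = 30 Hz, folds to fs − 36 Hz = 24 Hz.

24 Hz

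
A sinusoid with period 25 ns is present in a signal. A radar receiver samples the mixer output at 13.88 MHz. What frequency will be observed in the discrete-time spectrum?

1.64 MHz

T = 25 ns → f = 1/T = 40 MHz.
40 MHz mod fs = 12.24 MHz.
12.24 MHz > fs/2 = 6.94 MHz, folds to fs − 12.24 MHz = 1.64 MHz.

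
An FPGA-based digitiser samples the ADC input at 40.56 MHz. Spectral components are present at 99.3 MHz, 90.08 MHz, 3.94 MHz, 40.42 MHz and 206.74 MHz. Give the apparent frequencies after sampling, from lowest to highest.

0.14 MHz, 3.94 MHz, 8.96 MHz, 18.18 MHz

fs/2 = 20.28 MHz.
99.3 MHz mod fs = 18.18 MHz.
18.18 MHz ≤ fs/2 = 20.28 MHz, appears at 18.18 MHz.
90.08 MHz mod fs = 8.96 MHz.
8.96 MHz ≤ fs/2 = 20.28 MHz, appears at 8.96 MHz.
3.94 MHz ≤ fs/2 = 20.28 MHz, passes unchanged.
40.42 MHz > fs/2 = 20.28 MHz, folds to fs − 40.42 MHz = 0.14 MHz.
206.74 MHz mod fs = 3.94 MHz.
3.94 MHz ≤ fs/2 = 20.28 MHz, appears at 3.94 MHz.
Distinct values: {0.14 MHz, 3.94 MHz, 8.96 MHz, 18.18 MHz}.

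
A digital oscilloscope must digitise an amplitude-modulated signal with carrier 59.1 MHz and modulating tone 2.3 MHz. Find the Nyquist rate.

AM sidebands sit at fc ± fm = 56.8 MHz and 61.4 MHz.
Highest-frequency component: 61.4 MHz.
Nyquist rate = 2 × 61.4 MHz = 122.8 MHz.

122.8 MHz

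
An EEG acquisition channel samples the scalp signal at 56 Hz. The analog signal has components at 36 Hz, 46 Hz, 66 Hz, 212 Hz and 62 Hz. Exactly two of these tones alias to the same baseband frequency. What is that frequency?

fs/2 = 28 Hz.
36 Hz > fs/2 = 28 Hz, folds to fs − 36 Hz = 20 Hz.
46 Hz > fs/2 = 28 Hz, folds to fs − 46 Hz = 10 Hz.
66 Hz mod fs = 10 Hz.
10 Hz ≤ fs/2 = 28 Hz, appears at 10 Hz.
212 Hz mod fs = 44 Hz.
44 Hz > fs/2 = 28 Hz, folds to fs − 44 Hz = 12 Hz.
62 Hz mod fs = 6 Hz.
6 Hz ≤ fs/2 = 28 Hz, appears at 6 Hz.
46 Hz and 66 Hz both map to 10 Hz.

10 Hz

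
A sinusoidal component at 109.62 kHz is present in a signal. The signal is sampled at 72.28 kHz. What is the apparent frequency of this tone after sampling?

109.62 kHz mod fs = 37.34 kHz.
37.34 kHz > fs/2 = 36.14 kHz, folds to fs − 37.34 kHz = 34.94 kHz.

34.94 kHz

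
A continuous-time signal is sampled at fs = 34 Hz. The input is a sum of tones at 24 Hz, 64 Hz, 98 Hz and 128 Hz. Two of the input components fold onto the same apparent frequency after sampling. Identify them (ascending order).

64 Hz, 98 Hz

fs/2 = 17 Hz.
24 Hz > fs/2 = 17 Hz, folds to fs − 24 Hz = 10 Hz.
64 Hz mod fs = 30 Hz.
30 Hz > fs/2 = 17 Hz, folds to fs − 30 Hz = 4 Hz.
98 Hz mod fs = 30 Hz.
30 Hz > fs/2 = 17 Hz, folds to fs − 30 Hz = 4 Hz.
128 Hz mod fs = 26 Hz.
26 Hz > fs/2 = 17 Hz, folds to fs − 26 Hz = 8 Hz.
64 Hz and 98 Hz both map to 4 Hz.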